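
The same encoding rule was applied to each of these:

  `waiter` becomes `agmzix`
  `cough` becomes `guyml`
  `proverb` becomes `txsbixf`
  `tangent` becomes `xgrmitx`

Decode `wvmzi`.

Shifts by position in waiter: pos 0: w→a (+4), pos 1: a→g (+6), pos 2: i→m (+4), pos 3: t→z (+6) — repeating every 2. The shifts repeat in a cycle of length 2: positions 0,1,… shift by +4, +6, then the pattern repeats.
Reversing it on wvmzi: w−4=s, v−6=p, m−4=i, z−6=t, i−4=e.

spite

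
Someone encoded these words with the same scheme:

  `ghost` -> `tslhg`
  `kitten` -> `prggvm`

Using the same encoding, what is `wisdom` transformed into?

Each pair mirrors across the alphabet (g↔t, h↔s, o↔l): positions sum to 25. Letters are reflected about the middle of the alphabet (position → 25−position): Atbash.
On wisdom: w↔d, i↔r, s↔h, d↔w, o↔l, m↔n.

drhwln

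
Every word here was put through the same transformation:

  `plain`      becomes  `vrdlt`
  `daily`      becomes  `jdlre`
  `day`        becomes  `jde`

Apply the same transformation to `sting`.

yzltm

The shift depends on letter class: consonant p→v is +6, but vowel a→d is +3. The rule splits by letter class: vowels +3, consonants +6.
On sting: s(cons)+6=y, t(cons)+6=z, i(vowel)+3=l, n(cons)+6=t, g(cons)+6=m.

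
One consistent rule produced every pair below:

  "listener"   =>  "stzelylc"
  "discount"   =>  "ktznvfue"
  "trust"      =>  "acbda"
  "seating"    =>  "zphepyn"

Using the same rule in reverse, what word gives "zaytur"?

Shifts by position in listener: pos 0: l→s (+7), pos 1: i→t (+11), pos 2: s→z (+7), pos 3: t→e (+11) — repeating every 2. A repeating key of period 2 is used — shifts +7, +11 over and over.
Undoing it on zaytur: z−7=s, a−11=p, y−7=r, t−11=i, u−7=n, r−11=g.

spring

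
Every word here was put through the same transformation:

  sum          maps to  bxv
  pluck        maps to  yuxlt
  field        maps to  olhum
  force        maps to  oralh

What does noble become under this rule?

wrkuh

The shift depends on letter class: consonant s→b is +9, but vowel u→x is +3. Vowels shift forward by 3 and consonants shift forward by 9.
Applying it to noble: n(cons)+9=w, o(vowel)+3=r, b(cons)+9=k, l(cons)+9=u, e(vowel)+3=h.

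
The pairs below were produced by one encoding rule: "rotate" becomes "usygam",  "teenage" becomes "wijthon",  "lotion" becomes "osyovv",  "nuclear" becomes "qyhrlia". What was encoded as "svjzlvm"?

pretend

In rotate: r→u is +3, o→s is +4, t→y is +5, a→g is +6 — the shift increases by 1 each position. Each letter shifts forward by (position + 3), i.e. 3, 4, 5, … — the shift grows by one for each successive letter.
Undoing it on svjzlvm: s−3=p, v−4=r, j−5=e, z−6=t, l−7=e, v−8=n, m−9=d.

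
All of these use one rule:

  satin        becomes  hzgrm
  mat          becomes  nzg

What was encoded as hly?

Each pair mirrors across the alphabet (s↔h, a↔z, t↔g): positions sum to 25. Letters are reflected about the middle of the alphabet (position → 25−position): Atbash.
Reversing it on hly: h↔s, l↔o, y↔b.

sob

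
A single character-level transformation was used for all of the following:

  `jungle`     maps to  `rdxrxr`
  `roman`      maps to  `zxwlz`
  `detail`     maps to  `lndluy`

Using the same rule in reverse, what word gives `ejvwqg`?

wallet

In jungle: j→r is +8, u→d is +9, n→x is +10, g→r is +11 — the shift increases by 1 each position. Each letter shifts forward by (position + 8), i.e. 8, 9, 10, … — the shift grows by one for each successive letter.
Decoding ejvwqg: e−8=w, j−9=a, v−10=l, w−11=l, q−12=e, g−13=t.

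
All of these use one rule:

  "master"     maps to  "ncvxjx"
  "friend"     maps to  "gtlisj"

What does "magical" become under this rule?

ncjmhgs

In master: m→n is +1, a→c is +2, s→v is +3, t→x is +4 — the shift increases by 1 each position. Letter i (0-indexed) is shifted by i+1, so successive shifts are 1, 2, 3, ….
On magical: m+1=n, a+2=c, g+3=j, i+4=m, c+5=h, a+6=g, l+7=s.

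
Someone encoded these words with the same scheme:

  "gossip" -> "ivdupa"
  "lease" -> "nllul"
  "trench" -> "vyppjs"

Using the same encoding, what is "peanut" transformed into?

rllpbe

Shifts by position in gossip: pos 0: g→i (+2), pos 1: o→v (+7), pos 2: s→d (+11), pos 3: s→u (+2), pos 4: i→p (+7), pos 5: p→a (+11) — repeating every 3. The shifts repeat in a cycle of length 3: positions 0,1,… shift by +2, +7, +11, then the pattern repeats.
On peanut: p+2=r, e+7=l, a+11=l, n+2=p, u+7=b, t+11=e.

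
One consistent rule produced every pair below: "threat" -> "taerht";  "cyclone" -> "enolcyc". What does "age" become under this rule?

The output letters match the input read backwards: threat reversed is taerht. It's just the letters in reverse order.
On age: reverse → ega.

ega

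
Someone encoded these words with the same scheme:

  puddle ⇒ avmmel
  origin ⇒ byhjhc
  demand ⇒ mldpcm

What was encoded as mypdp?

p(15)→a(0) and u(20)→v(21) fit y≡25x+15 (mod 26); the inverse of 25 mod 26 is 25. Each letter's alphabet position (a=0..z=25) is mapped through 25·x+15 mod 26 — an affine cipher.
Decoding mypdp: m(12)→25·(12−15)≡3=d; y(24)→25·(24−15)≡17=r; p(15)→25·(15−15)≡0=a; d(3)→25·(3−15)≡12=m; p(15)→25·(15−15)≡0=a (all mod 26).

drama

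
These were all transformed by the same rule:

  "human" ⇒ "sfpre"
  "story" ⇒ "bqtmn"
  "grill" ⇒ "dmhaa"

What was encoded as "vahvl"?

click

h(7)→s(18) and u(20)→f(5) fit y≡15x+17 (mod 26); the inverse of 15 mod 26 is 7. This is an affine cipher: with a=0,…,z=25, each position x becomes (15x+17) mod 26.
Decoding vahvl: v(21)→7·(21−17)≡2=c; a(0)→7·(0−17)≡11=l; h(7)→7·(7−17)≡8=i; v(21)→7·(21−17)≡2=c; l(11)→7·(11−17)≡10=k (all mod 26).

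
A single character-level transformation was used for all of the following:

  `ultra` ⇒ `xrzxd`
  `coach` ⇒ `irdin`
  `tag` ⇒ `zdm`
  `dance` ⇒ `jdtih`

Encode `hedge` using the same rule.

nhjmh

Vowels shift forward by 3 and consonants shift forward by 6.
Applying it to hedge: h(cons)+6=n, e(vowel)+3=h, d(cons)+6=j, g(cons)+6=m, e(vowel)+3=h.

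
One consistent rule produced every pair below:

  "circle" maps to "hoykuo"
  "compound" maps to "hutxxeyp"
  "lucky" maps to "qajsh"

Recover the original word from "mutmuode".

In circle: c→h is +5, i→o is +6, r→y is +7, c→k is +8 — the shift increases by 1 each position. Letter i (0-indexed) is shifted by i+5, so successive shifts are 5, 6, 7, ….
Undoing it on mutmuode: m−5=h, u−6=o, t−7=m, m−8=e, u−9=l, o−10=e, d−11=s, e−12=s.

homeless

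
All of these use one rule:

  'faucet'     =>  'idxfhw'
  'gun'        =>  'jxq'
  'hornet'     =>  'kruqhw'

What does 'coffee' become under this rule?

Every letter moves 3 places later in the alphabet, wrapping around z→a.
On coffee: c+3=f, o+3=r, f+3=i, f+3=i, e+3=h, e+3=h.

friihh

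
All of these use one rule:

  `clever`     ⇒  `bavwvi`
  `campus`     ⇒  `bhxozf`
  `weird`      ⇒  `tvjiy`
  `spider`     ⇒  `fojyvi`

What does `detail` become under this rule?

c(2)→b(1) and l(11)→a(0) fit y≡23x+7 (mod 26); the inverse of 23 mod 26 is 17. Each letter's alphabet position (a=0..z=25) is mapped through 23·x+7 mod 26 — an affine cipher.
Applying it to detail: d(3)→23·3+7≡24=y; e(4)→23·4+7≡21=v; t(19)→23·19+7≡2=c; a(0)→23·0+7≡7=h; i(8)→23·8+7≡9=j; l(11)→23·11+7≡0=a (all mod 26).

yvchja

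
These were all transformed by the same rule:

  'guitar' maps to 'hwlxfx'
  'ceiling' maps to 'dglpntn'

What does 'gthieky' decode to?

In guitar: g→h is +1, u→w is +2, i→l is +3, t→x is +4 — the shift increases by 1 each position. Each letter shifts forward by (position + 1), i.e. 1, 2, 3, … — the shift grows by one for each successive letter.
Reversing it on gthieky: g−1=f, t−2=r, h−3=e, i−4=e, e−5=z, k−6=e, y−7=r.

freezer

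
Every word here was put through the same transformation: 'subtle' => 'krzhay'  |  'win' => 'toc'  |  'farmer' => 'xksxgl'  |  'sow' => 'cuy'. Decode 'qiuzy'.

Two steps: reverse the string, then apply a Caesar shift of +6.
Reversing it on qiuzy: shift back: q−6=k, i−6=c, u−6=o, z−6=t, y−6=s → kcots; then reverse → stock.

stock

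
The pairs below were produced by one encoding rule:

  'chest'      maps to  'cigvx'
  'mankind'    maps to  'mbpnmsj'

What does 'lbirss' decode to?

lagoon

In chest: c→c is +0, h→i is +1, e→g is +2, s→v is +3 — the shift increases by 1 each position. Letter i (0-indexed) is shifted by i+0, so successive shifts are 0, 1, 2, ….
Decoding lbirss: l−0=l, b−1=a, i−2=g, r−3=o, s−4=o, s−5=n.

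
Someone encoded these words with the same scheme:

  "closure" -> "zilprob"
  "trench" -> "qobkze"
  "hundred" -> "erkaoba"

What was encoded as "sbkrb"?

venue

Compare letters: c→z is +23, l→i is +23, o→l is +23 — a constant shift. This is a Caesar cipher with shift 23.
Decoding sbkrb: s−23=v, b−23=e, k−23=n, r−23=u, b−23=e.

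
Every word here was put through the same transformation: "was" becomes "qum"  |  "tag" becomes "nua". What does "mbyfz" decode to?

Compare letters: w→q is +20, a→u is +20, s→m is +20 — a constant shift. It's a constant shift of +20 (ROT20).
Decoding mbyfz: m−20=s, b−20=h, y−20=e, f−20=l, z−20=f.

shelf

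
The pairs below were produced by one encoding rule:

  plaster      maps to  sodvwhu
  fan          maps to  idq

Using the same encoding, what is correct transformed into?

Compare letters: p→s is +3, l→o is +3, a→d is +3 — a constant shift. Every letter moves 3 places later in the alphabet, wrapping around z→a.
For correct: c+3=f, o+3=r, r+3=u, r+3=u, e+3=h, c+3=f, t+3=w.

fruuhfw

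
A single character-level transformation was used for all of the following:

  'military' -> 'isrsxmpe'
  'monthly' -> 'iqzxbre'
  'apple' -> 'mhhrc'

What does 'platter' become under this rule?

hrmxxcp

m(12)→i(8) and i(8)→s(18) fit y≡17x+12 (mod 26); the inverse of 17 mod 26 is 23. Treating letters as 0–25, the rule is x ↦ 17x + 12 (mod 26).
Applying it to platter: p(15)→17·15+12≡7=h; l(11)→17·11+12≡17=r; a(0)→17·0+12≡12=m; t(19)→17·19+12≡23=x; t(19)→17·19+12≡23=x; e(4)→17·4+12≡2=c; r(17)→17·17+12≡15=p (all mod 26).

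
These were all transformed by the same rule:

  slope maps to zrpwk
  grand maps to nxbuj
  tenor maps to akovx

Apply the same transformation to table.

Shifts by position in slope: pos 0: s→z (+7), pos 1: l→r (+6), pos 2: o→p (+1), pos 3: p→w (+7), pos 4: e→k (+6) — repeating every 3. The shifts repeat in a cycle of length 3: positions 0,1,… shift by +7, +6, +1, then the pattern repeats.
Applying it to table: t+7=a, a+6=g, b+1=c, l+7=s, e+6=k.

agcsk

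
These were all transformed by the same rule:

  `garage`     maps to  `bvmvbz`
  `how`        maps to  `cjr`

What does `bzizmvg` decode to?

It's a constant shift of +21 (ROT21).
Undoing it on bzizmvg: b−21=g, z−21=e, i−21=n, z−21=e, m−21=r, v−21=a, g−21=l.

general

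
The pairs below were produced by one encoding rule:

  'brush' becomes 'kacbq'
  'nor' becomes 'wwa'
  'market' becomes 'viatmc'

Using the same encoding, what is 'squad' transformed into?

bzcim

Two shifts are in play — +8 for a/e/i/o/u, +9 for every other letter.
On squad: s(cons)+9=b, q(cons)+9=z, u(vowel)+8=c, a(vowel)+8=i, d(cons)+9=m.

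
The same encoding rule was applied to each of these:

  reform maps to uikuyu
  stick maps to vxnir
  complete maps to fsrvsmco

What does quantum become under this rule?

Each letter shifts forward by (position + 3), i.e. 3, 4, 5, … — the shift grows by one for each successive letter.
On quantum: q+3=t, u+4=y, a+5=f, n+6=t, t+7=a, u+8=c, m+9=v.

tyftacv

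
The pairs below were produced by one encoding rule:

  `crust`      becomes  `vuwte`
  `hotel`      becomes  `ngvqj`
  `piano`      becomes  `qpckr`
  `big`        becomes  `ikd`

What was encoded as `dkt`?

rib

The output letters match the input read backwards, each shifted +2: crust reversed is tsurc. Read the word backwards and shift each letter +2.
Undoing it on dkt: shift back: d−2=b, k−2=i, t−2=r → bir; then reverse → rib.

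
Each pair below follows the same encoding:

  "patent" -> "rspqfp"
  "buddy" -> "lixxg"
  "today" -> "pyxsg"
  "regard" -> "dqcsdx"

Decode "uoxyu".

p(15)→r(17) and a(0)→s(18) fit y≡19x+18 (mod 26); the inverse of 19 mod 26 is 11. Each letter's alphabet position (a=0..z=25) is mapped through 19·x+18 mod 26 — an affine cipher.
Reversing it on uoxyu: u(20)→11·(20−18)≡22=w; o(14)→11·(14−18)≡8=i; x(23)→11·(23−18)≡3=d; y(24)→11·(24−18)≡14=o; u(20)→11·(20−18)≡22=w (all mod 26).

widow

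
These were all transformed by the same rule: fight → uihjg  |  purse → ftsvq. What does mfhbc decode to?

The output letters match the input read backwards, each shifted +1: fight reversed is thgif. Two steps: reverse the string, then apply a Caesar shift of +1.
Reversing it on mfhbc: shift back: m−1=l, f−1=e, h−1=g, b−1=a, c−1=b → legab; then reverse → bagel.

bagel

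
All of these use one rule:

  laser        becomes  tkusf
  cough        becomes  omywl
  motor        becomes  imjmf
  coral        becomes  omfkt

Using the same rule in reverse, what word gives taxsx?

l(11)→t(19) and a(0)→k(10) fit y≡15x+10 (mod 26); the inverse of 15 mod 26 is 7. This is an affine cipher: with a=0,…,z=25, each position x becomes (15x+10) mod 26.
Undoing it on taxsx: t(19)→7·(19−10)≡11=l; a(0)→7·(0−10)≡8=i; x(23)→7·(23−10)≡13=n; s(18)→7·(18−10)≡4=e; x(23)→7·(23−10)≡13=n (all mod 26).

linen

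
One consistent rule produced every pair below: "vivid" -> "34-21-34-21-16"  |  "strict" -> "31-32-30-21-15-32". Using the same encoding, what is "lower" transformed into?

v is letter #22 and maps to 34: an offset of 12. The number is (letter's place in the alphabet, a=1) + 12.
On lower: l=12→24, o=15→27, w=23→35, e=5→17, r=18→30.

24-27-35-17-30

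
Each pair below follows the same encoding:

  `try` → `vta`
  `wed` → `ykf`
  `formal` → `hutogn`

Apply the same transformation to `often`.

uhvkp

The shift depends on letter class: consonant t→v is +2, but vowel e→k is +6. Vowels shift forward by 6 and consonants shift forward by 2.
Applying it to often: o(vowel)+6=u, f(cons)+2=h, t(cons)+2=v, e(vowel)+6=k, n(cons)+2=p.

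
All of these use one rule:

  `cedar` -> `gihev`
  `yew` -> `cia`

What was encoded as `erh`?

It's a constant shift of +4 (ROT4).
Decoding erh: e−4=a, r−4=n, h−4=d.

and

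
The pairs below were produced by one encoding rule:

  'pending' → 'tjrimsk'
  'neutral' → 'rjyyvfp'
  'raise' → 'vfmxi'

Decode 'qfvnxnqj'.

maritime

Shifts by position in pending: pos 0: p→t (+4), pos 1: e→j (+5), pos 2: n→r (+4), pos 3: d→i (+5) — repeating every 2. It's a Vigenère-style cipher with numeric key [4,5]: position i shifts by key[i mod 2].
Decoding qfvnxnqj: q−4=m, f−5=a, v−4=r, n−5=i, x−4=t, n−5=i, q−4=m, j−5=e.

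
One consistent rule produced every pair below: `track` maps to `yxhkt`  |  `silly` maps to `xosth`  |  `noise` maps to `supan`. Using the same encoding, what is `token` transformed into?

yurmw

In track: t→y is +5, r→x is +6, a→h is +7, c→k is +8 — the shift increases by 1 each position. Letter i (0-indexed) is shifted by i+5, so successive shifts are 5, 6, 7, ….
On token: t+5=y, o+6=u, k+7=r, e+8=m, n+9=w.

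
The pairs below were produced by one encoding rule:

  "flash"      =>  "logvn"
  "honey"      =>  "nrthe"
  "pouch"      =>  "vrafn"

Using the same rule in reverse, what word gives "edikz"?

Shifts by position in flash: pos 0: f→l (+6), pos 1: l→o (+3), pos 2: a→g (+6), pos 3: s→v (+3) — repeating every 2. The shifts repeat in a cycle of length 2: positions 0,1,… shift by +6, +3, then the pattern repeats.
Reversing it on edikz: e−6=y, d−3=a, i−6=c, k−3=h, z−6=t.

yacht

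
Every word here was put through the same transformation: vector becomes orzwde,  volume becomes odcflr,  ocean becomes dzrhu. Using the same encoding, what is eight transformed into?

rbjsw

Each letter's alphabet position (a=0..z=25) is mapped through 9·x+7 mod 26 — an affine cipher.
Applying it to eight: e(4)→9·4+7≡17=r; i(8)→9·8+7≡1=b; g(6)→9·6+7≡9=j; h(7)→9·7+7≡18=s; t(19)→9·19+7≡22=w (all mod 26).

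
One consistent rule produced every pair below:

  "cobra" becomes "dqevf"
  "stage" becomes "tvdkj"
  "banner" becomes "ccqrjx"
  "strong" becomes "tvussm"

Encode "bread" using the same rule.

cthei

In cobra: c→d is +1, o→q is +2, b→e is +3, r→v is +4 — the shift increases by 1 each position. Letter i (0-indexed) is shifted by i+1, so successive shifts are 1, 2, 3, ….
On bread: b+1=c, r+2=t, e+3=h, a+4=e, d+5=i.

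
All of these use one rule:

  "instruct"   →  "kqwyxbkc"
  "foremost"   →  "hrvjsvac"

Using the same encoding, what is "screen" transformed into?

In instruct: i→k is +2, n→q is +3, s→w is +4, t→y is +5 — the shift increases by 1 each position. The shift increases by 1 at each position, starting from +2: 2, 3, 4, ….
On screen: s+2=u, c+3=f, r+4=v, e+5=j, e+6=k, n+7=u.

ufvjku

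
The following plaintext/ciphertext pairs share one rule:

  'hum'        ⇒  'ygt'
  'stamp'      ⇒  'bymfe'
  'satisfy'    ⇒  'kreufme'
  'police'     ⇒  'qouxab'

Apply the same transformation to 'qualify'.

The output letters match the input read backwards, each shifted +12: hum reversed is muh. The word is reversed, then every letter is shifted forward by 12.
Applying it to qualify: reverse → yfilauq; then shift: y+12=k, f+12=r, i+12=u, l+12=x, a+12=m, u+12=g, q+12=c.

kruxmgc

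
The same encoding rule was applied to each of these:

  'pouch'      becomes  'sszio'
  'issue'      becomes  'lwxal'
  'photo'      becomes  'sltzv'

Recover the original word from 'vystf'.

In pouch: p→s is +3, o→s is +4, u→z is +5, c→i is +6 — the shift increases by 1 each position. The shift increases by 1 at each position, starting from +3: 3, 4, 5, ….
Decoding vystf: v−3=s, y−4=u, s−5=n, t−6=n, f−7=y.

sunny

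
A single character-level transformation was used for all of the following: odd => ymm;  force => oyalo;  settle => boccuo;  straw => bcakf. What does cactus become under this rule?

lklceb

The shift depends on letter class: consonant d→m is +9, but vowel o→y is +10. Two shifts are in play — +10 for a/e/i/o/u, +9 for every other letter.
Applying it to cactus: c(cons)+9=l, a(vowel)+10=k, c(cons)+9=l, t(cons)+9=c, u(vowel)+10=e, s(cons)+9=b.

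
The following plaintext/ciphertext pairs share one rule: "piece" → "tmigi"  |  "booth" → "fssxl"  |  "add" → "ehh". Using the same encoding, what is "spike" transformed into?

This is a Caesar cipher with shift 4.
Applying it to spike: s+4=w, p+4=t, i+4=m, k+4=o, e+4=i.

wtmoi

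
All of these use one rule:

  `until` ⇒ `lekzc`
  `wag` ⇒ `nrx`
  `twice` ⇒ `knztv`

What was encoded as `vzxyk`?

Compare letters: u→l is +17, n→e is +17, t→k is +17 — a constant shift. It's a constant shift of +17 (ROT17).
Decoding vzxyk: v−17=e, z−17=i, x−17=g, y−17=h, k−17=t.

eight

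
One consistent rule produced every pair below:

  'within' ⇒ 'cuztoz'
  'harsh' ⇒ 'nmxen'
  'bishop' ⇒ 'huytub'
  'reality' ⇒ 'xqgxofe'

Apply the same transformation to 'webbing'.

Shifts by position in within: pos 0: w→c (+6), pos 1: i→u (+12), pos 2: t→z (+6), pos 3: h→t (+12) — repeating every 2. A repeating key of period 2 is used — shifts +6, +12 over and over.
Applying it to webbing: w+6=c, e+12=q, b+6=h, b+12=n, i+6=o, n+12=z, g+6=m.

cqhnozm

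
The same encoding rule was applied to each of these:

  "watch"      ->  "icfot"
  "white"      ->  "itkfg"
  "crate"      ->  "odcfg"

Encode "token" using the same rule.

The shift depends on letter class: consonant w→i is +12, but vowel a→c is +2. Two shifts are in play — +2 for a/e/i/o/u, +12 for every other letter.
For token: t(cons)+12=f, o(vowel)+2=q, k(cons)+12=w, e(vowel)+2=g, n(cons)+12=z.

fqwgz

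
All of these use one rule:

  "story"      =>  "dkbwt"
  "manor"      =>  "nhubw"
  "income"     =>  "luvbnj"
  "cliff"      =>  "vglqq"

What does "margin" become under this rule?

s(18)→d(3) and t(19)→k(10) fit y≡7x+7 (mod 26); the inverse of 7 mod 26 is 15. Each letter's alphabet position (a=0..z=25) is mapped through 7·x+7 mod 26 — an affine cipher.
On margin: m(12)→7·12+7≡13=n; a(0)→7·0+7≡7=h; r(17)→7·17+7≡22=w; g(6)→7·6+7≡23=x; i(8)→7·8+7≡11=l; n(13)→7·13+7≡20=u (all mod 26).

nhwxlu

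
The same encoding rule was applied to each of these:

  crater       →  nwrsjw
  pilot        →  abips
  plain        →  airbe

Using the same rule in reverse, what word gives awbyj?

c(2)→n(13) and r(17)→w(22) fit y≡11x+17 (mod 26); the inverse of 11 mod 26 is 19. This is an affine cipher: with a=0,…,z=25, each position x becomes (11x+17) mod 26.
Decoding awbyj: a(0)→19·(0−17)≡15=p; w(22)→19·(22−17)≡17=r; b(1)→19·(1−17)≡8=i; y(24)→19·(24−17)≡3=d; j(9)→19·(9−17)≡4=e (all mod 26).

pride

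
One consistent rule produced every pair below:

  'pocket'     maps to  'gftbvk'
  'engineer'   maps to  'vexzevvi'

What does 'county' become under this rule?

Compare letters: p→g is +17, o→f is +17, c→t is +17 — a constant shift. Each letter is shifted forward by 17 in the alphabet (a Caesar shift of +17).
Applying it to county: c+17=t, o+17=f, u+17=l, n+17=e, t+17=k, y+17=p.

tflekp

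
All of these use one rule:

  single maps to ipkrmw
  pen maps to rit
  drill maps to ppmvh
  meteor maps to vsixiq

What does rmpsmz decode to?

violin

The word is reversed, then every letter is shifted forward by 4.
Reversing it on rmpsmz: shift back: r−4=n, m−4=i, p−4=l, s−4=o, m−4=i, z−4=v → niloiv; then reverse → violin.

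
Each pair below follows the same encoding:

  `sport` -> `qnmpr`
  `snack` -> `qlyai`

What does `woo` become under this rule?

Compare letters: s→q is +24, p→n is +24, o→m is +24 — a constant shift. It's a constant shift of +24 (ROT24).
On woo: w+24=u, o+24=m, o+24=m.

umm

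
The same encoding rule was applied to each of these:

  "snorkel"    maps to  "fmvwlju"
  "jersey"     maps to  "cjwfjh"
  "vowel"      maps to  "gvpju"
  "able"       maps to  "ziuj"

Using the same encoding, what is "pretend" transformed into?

ewjojma

s(18)→f(5) and n(13)→m(12) fit y≡9x+25 (mod 26); the inverse of 9 mod 26 is 3. Treating letters as 0–25, the rule is x ↦ 9x + 25 (mod 26).
For pretend: p(15)→9·15+25≡4=e; r(17)→9·17+25≡22=w; e(4)→9·4+25≡9=j; t(19)→9·19+25≡14=o; e(4)→9·4+25≡9=j; n(13)→9·13+25≡12=m; d(3)→9·3+25≡0=a (all mod 26).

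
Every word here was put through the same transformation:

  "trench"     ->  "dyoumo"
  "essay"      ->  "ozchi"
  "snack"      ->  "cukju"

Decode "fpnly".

video

It's a Vigenère-style cipher with numeric key [10,7]: position i shifts by key[i mod 2].
Reversing it on fpnly: f−10=v, p−7=i, n−10=d, l−7=e, y−10=o.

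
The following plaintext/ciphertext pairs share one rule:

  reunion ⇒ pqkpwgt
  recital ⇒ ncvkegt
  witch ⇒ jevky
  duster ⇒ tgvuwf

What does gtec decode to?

The output letters match the input read backwards, each shifted +2: reunion reversed is noinuer. Read the word backwards and shift each letter +2.
Reversing it on gtec: shift back: g−2=e, t−2=r, e−2=c, c−2=a → erca; then reverse → acre.

acre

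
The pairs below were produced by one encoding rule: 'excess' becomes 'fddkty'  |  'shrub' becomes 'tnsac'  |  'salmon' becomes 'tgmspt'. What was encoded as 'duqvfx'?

copper

Shifts by position in excess: pos 0: e→f (+1), pos 1: x→d (+6), pos 2: c→d (+1), pos 3: e→k (+6) — repeating every 2. It's a Vigenère-style cipher with numeric key [1,6]: position i shifts by key[i mod 2].
Decoding duqvfx: d−1=c, u−6=o, q−1=p, v−6=p, f−1=e, x−6=r.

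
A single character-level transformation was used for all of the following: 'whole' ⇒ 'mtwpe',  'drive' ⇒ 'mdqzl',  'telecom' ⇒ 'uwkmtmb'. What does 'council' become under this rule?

Read the word backwards and shift each letter +8.
On council: reverse → licnuoc; then shift: l+8=t, i+8=q, c+8=k, n+8=v, u+8=c, o+8=w, c+8=k.

tqkvcwk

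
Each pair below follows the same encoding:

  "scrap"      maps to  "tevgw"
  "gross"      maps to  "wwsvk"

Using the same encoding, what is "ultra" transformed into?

evxpy

The output letters match the input read backwards, each shifted +4: scrap reversed is parcs. Read the word backwards and shift each letter +4.
On ultra: reverse → artlu; then shift: a+4=e, r+4=v, t+4=x, l+4=p, u+4=y.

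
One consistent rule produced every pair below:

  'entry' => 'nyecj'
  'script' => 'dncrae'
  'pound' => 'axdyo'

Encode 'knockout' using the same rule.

The shift depends on letter class: consonant n→y is +11, but vowel e→n is +9. Vowels shift forward by 9 and consonants shift forward by 11.
For knockout: k(cons)+11=v, n(cons)+11=y, o(vowel)+9=x, c(cons)+11=n, k(cons)+11=v, o(vowel)+9=x, u(vowel)+9=d, t(cons)+11=e.

vyxnvxde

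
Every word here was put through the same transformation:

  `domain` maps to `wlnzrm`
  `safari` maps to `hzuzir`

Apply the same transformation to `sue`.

Letters are reflected about the middle of the alphabet (position → 25−position): Atbash.
For sue: s↔h, u↔f, e↔v.

hfv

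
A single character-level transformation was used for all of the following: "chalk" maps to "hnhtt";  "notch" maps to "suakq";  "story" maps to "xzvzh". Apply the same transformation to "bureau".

Letter i (0-indexed) is shifted by i+5, so successive shifts are 5, 6, 7, ….
For bureau: b+5=g, u+6=a, r+7=y, e+8=m, a+9=j, u+10=e.

gaymje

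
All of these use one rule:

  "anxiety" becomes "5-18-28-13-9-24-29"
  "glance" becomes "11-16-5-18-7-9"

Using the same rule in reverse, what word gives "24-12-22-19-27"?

throw

a is letter #1 and maps to 5: an offset of 4. Each letter is replaced by its alphabet position (a=1..z=26) + 4.
Undoing it on 24-12-22-19-27: 24→(24−4)÷1=20=t, 12→(12−4)÷1=8=h, 22→(22−4)÷1=18=r, 19→(19−4)÷1=15=o, 27→(27−4)÷1=23=w.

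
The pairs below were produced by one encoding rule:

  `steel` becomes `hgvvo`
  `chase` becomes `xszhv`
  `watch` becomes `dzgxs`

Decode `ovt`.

leg

This is the alphabet-reversal cipher (Atbash): a becomes z, b becomes y, etc.
Undoing it on ovt: o↔l, v↔e, t↔g.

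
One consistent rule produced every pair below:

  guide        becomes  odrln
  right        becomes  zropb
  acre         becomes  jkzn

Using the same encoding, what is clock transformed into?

ktxks

Vowels shift forward by 9 and consonants shift forward by 8.
On clock: c(cons)+8=k, l(cons)+8=t, o(vowel)+9=x, c(cons)+8=k, k(cons)+8=s.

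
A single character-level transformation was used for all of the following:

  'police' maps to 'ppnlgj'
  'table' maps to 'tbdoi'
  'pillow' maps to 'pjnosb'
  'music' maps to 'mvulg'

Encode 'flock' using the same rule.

In police: p→p is +0, o→p is +1, l→n is +2, i→l is +3 — the shift increases by 1 each position. Letter i (0-indexed) is shifted by i+0, so successive shifts are 0, 1, 2, ….
On flock: f+0=f, l+1=m, o+2=q, c+3=f, k+4=o.

fmqfo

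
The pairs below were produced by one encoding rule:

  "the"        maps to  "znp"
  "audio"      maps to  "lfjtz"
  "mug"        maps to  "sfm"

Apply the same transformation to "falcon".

llrizt

The shift depends on letter class: consonant t→z is +6, but vowel e→p is +11. Two shifts are in play — +11 for a/e/i/o/u, +6 for every other letter.
For falcon: f(cons)+6=l, a(vowel)+11=l, l(cons)+6=r, c(cons)+6=i, o(vowel)+11=z, n(cons)+6=t.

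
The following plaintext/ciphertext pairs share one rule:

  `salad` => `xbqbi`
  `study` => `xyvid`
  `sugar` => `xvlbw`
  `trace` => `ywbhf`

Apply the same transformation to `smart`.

xrbwy

The shift depends on letter class: consonant s→x is +5, but vowel a→b is +1. The rule splits by letter class: vowels +1, consonants +5.
For smart: s(cons)+5=x, m(cons)+5=r, a(vowel)+1=b, r(cons)+5=w, t(cons)+5=y.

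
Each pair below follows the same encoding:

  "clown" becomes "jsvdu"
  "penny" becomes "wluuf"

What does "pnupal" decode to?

Compare letters: c→j is +7, l→s is +7, o→v is +7 — a constant shift. Each letter is shifted forward by 7 in the alphabet (a Caesar shift of +7).
Undoing it on pnupal: p−7=i, n−7=g, u−7=n, p−7=i, a−7=t, l−7=e.

ignite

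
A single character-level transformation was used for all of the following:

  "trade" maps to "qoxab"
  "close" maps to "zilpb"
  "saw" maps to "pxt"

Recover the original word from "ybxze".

Compare letters: t→q is +23, r→o is +23, a→x is +23 — a constant shift. Each letter is shifted forward by 23 in the alphabet (a Caesar shift of +23).
Undoing it on ybxze: y−23=b, b−23=e, x−23=a, z−23=c, e−23=h.

beach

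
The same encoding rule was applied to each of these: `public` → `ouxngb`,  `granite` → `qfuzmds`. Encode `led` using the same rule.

The output letters match the input read backwards, each shifted +12: public reversed is cilbup. Read the word backwards and shift each letter +12.
For led: reverse → del; then shift: d+12=p, e+12=q, l+12=x.

pqx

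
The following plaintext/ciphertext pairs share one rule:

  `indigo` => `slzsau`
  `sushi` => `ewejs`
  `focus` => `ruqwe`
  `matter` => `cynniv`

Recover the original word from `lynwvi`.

nature

i(8)→s(18) and n(13)→l(11) fit y≡9x+24 (mod 26); the inverse of 9 mod 26 is 3. This is an affine cipher: with a=0,…,z=25, each position x becomes (9x+24) mod 26.
Undoing it on lynwvi: l(11)→3·(11−24)≡13=n; y(24)→3·(24−24)≡0=a; n(13)→3·(13−24)≡19=t; w(22)→3·(22−24)≡20=u; v(21)→3·(21−24)≡17=r; i(8)→3·(8−24)≡4=e (all mod 26).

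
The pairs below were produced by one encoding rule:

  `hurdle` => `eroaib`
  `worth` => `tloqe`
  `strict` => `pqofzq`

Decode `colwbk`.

Compare letters: h→e is +23, u→r is +23, r→o is +23 — a constant shift. Each letter is shifted forward by 23 in the alphabet (a Caesar shift of +23).
Decoding colwbk: c−23=f, o−23=r, l−23=o, w−23=z, b−23=e, k−23=n.

frozen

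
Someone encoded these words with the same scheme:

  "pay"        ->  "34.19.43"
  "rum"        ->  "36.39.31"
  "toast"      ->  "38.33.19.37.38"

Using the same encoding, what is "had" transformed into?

26.19.22

The number is (letter's place in the alphabet, a=1) + 18.
Applying it to had: h=8→26, a=1→19, d=4→22.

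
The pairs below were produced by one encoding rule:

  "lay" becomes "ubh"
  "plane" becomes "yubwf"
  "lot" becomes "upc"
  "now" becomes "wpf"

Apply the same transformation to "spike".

The rule splits by letter class: vowels +1, consonants +9.
On spike: s(cons)+9=b, p(cons)+9=y, i(vowel)+1=j, k(cons)+9=t, e(vowel)+1=f.

byjtf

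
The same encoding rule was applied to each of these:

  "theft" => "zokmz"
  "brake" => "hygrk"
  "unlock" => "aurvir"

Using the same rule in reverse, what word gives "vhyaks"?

Shifts by position in theft: pos 0: t→z (+6), pos 1: h→o (+7), pos 2: e→k (+6), pos 3: f→m (+7) — repeating every 2. The shifts repeat in a cycle of length 2: positions 0,1,… shift by +6, +7, then the pattern repeats.
Undoing it on vhyaks: v−6=p, h−7=a, y−6=s, a−7=t, k−6=e, s−7=l.

pastel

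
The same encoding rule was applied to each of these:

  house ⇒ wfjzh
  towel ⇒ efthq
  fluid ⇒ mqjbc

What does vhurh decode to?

This is an affine cipher: with a=0,…,z=25, each position x becomes (5x+13) mod 26.
Undoing it on vhurh: v(21)→21·(21−13)≡12=m; h(7)→21·(7−13)≡4=e; u(20)→21·(20−13)≡17=r; r(17)→21·(17−13)≡6=g; h(7)→21·(7−13)≡4=e (all mod 26).

merge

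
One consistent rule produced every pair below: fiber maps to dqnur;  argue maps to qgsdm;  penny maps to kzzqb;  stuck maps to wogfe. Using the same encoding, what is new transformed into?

The output letters match the input read backwards, each shifted +12: fiber reversed is rebif. Read the word backwards and shift each letter +12.
On new: reverse → wen; then shift: w+12=i, e+12=q, n+12=z.

iqz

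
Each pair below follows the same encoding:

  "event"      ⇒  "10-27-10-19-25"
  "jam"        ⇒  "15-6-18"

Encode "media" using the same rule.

Each letter is replaced by its alphabet position (a=1..z=26) + 5.
Applying it to media: m=13→18, e=5→10, d=4→9, i=9→14, a=1→6.

18-10-9-14-6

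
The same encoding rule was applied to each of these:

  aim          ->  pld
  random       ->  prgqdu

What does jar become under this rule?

udm

Two steps: reverse the string, then apply a Caesar shift of +3.
For jar: reverse → raj; then shift: r+3=u, a+3=d, j+3=m.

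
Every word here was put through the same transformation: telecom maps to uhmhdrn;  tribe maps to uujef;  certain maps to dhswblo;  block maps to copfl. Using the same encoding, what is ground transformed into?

Shifts by position in telecom: pos 0: t→u (+1), pos 1: e→h (+3), pos 2: l→m (+1), pos 3: e→h (+3) — repeating every 2. The shifts repeat in a cycle of length 2: positions 0,1,… shift by +1, +3, then the pattern repeats.
On ground: g+1=h, r+3=u, o+1=p, u+3=x, n+1=o, d+3=g.

hupxog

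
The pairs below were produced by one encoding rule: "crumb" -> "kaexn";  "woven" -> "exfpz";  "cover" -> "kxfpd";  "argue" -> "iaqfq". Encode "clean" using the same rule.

Letter i (0-indexed) is shifted by i+8, so successive shifts are 8, 9, 10, ….
For clean: c+8=k, l+9=u, e+10=o, a+11=l, n+12=z.

kuolz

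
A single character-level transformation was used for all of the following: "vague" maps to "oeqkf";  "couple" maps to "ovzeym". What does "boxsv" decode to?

liner

The output letters match the input read backwards, each shifted +10: vague reversed is eugav. Two steps: reverse the string, then apply a Caesar shift of +10.
Undoing it on boxsv: shift back: b−10=r, o−10=e, x−10=n, s−10=i, v−10=l → renil; then reverse → liner.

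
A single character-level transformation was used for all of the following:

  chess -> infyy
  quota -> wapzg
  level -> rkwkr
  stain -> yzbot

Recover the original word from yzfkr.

steel

A repeating key of period 3 is used — shifts +6, +6, +1 over and over.
Reversing it on yzfkr: y−6=s, z−6=t, f−1=e, k−6=e, r−6=l.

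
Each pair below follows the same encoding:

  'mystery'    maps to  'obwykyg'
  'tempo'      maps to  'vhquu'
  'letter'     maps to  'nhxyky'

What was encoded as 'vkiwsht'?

thermal

Each letter shifts forward by (position + 2), i.e. 2, 3, 4, … — the shift grows by one for each successive letter.
Decoding vkiwsht: v−2=t, k−3=h, i−4=e, w−5=r, s−6=m, h−7=a, t−8=l.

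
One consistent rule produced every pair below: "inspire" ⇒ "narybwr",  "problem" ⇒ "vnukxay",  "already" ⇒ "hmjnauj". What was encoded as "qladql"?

church

The output letters match the input read backwards, each shifted +9: inspire reversed is eripsni. Two steps: reverse the string, then apply a Caesar shift of +9.
Decoding qladql: shift back: q−9=h, l−9=c, a−9=r, d−9=u, q−9=h, l−9=c → hcruhc; then reverse → church.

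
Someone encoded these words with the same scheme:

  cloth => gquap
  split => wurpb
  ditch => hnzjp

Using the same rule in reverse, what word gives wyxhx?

In cloth: c→g is +4, l→q is +5, o→u is +6, t→a is +7 — the shift increases by 1 each position. Each letter shifts forward by (position + 4), i.e. 4, 5, 6, … — the shift grows by one for each successive letter.
Reversing it on wyxhx: w−4=s, y−5=t, x−6=r, h−7=a, x−8=p.

strap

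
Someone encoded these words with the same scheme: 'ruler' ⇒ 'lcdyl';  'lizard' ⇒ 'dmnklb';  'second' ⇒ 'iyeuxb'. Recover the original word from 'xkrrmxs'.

Treating letters as 0–25, the rule is x ↦ 23x + 10 (mod 26).
Reversing it on xkrrmxs: x(23)→17·(23−10)≡13=n; k(10)→17·(10−10)≡0=a; r(17)→17·(17−10)≡15=p; r(17)→17·(17−10)≡15=p; m(12)→17·(12−10)≡8=i; x(23)→17·(23−10)≡13=n; s(18)→17·(18−10)≡6=g (all mod 26).

napping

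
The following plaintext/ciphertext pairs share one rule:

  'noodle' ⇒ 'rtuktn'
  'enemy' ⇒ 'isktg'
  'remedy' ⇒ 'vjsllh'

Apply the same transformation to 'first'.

In noodle: n→r is +4, o→t is +5, o→u is +6, d→k is +7 — the shift increases by 1 each position. Each letter shifts forward by (position + 4), i.e. 4, 5, 6, … — the shift grows by one for each successive letter.
On first: f+4=j, i+5=n, r+6=x, s+7=z, t+8=b.

jnxzb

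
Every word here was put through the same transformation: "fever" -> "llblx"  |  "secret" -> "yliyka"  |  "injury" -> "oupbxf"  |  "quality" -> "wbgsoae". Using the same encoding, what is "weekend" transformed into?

clkrkuj

Shifts by position in fever: pos 0: f→l (+6), pos 1: e→l (+7), pos 2: v→b (+6), pos 3: e→l (+7) — repeating every 2. The shifts repeat in a cycle of length 2: positions 0,1,… shift by +6, +7, then the pattern repeats.
For weekend: w+6=c, e+7=l, e+6=k, k+7=r, e+6=k, n+7=u, d+6=j.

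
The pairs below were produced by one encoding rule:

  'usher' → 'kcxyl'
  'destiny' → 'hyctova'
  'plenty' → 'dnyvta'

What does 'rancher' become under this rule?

u(20)→k(10) and s(18)→c(2) fit y≡17x+8 (mod 26); the inverse of 17 mod 26 is 23. Each letter's alphabet position (a=0..z=25) is mapped through 17·x+8 mod 26 — an affine cipher.
On rancher: r(17)→17·17+8≡11=l; a(0)→17·0+8≡8=i; n(13)→17·13+8≡21=v; c(2)→17·2+8≡16=q; h(7)→17·7+8≡23=x; e(4)→17·4+8≡24=y; r(17)→17·17+8≡11=l (all mod 26).

livqxyl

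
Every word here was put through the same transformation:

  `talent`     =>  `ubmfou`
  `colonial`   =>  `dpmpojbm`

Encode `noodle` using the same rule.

Compare letters: t→u is +1, a→b is +1, l→m is +1 — a constant shift. This is a Caesar cipher with shift 1.
On noodle: n+1=o, o+1=p, o+1=p, d+1=e, l+1=m, e+1=f.

oppemf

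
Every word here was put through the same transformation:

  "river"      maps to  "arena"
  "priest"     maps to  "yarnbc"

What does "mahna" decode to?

Compare letters: r→a is +9, i→r is +9, v→e is +9 — a constant shift. Each letter is shifted forward by 9 in the alphabet (a Caesar shift of +9).
Reversing it on mahna: m−9=d, a−9=r, h−9=y, n−9=e, a−9=r.

dryer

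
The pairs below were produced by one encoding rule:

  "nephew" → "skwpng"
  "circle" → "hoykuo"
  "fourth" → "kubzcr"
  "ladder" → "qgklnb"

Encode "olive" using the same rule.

trpdn

In nephew: n→s is +5, e→k is +6, p→w is +7, h→p is +8 — the shift increases by 1 each position. Letter i (0-indexed) is shifted by i+5, so successive shifts are 5, 6, 7, ….
On olive: o+5=t, l+6=r, i+7=p, v+8=d, e+9=n.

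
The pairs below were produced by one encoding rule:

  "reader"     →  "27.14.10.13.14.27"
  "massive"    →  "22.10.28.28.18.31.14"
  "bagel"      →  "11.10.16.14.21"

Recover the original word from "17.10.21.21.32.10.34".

hallway

r is letter #18 and maps to 27: an offset of 9. Each letter is replaced by its alphabet position (a=1..z=26) + 9.
Undoing it on 17.10.21.21.32.10.34: 17→(17−9)÷1=8=h, 10→(10−9)÷1=1=a, 21→(21−9)÷1=12=l, 21→(21−9)÷1=12=l, 32→(32−9)÷1=23=w, 10→(10−9)÷1=1=a, 34→(34−9)÷1=25=y.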